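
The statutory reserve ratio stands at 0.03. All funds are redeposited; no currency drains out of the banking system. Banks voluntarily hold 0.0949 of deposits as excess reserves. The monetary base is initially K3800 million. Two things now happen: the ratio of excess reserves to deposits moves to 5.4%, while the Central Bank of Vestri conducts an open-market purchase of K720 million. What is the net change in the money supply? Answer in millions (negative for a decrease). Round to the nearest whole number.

Before: m₁ = 1 / (0.03 + 0.0949) ≈ 8.00641, MB₁ = 3800, so M₁ = 8.00641 × 3800 = 30424.358 million.
After: m₂ = 1 / (0.03 + 0.054) ≈ 11.90476, MB₂ = 3800 + 720 = 4520, so M₂ = 11.90476 × 4520 = 53809.5152 million.
ΔM = M₂ − M₁ = 53809.5152 − 30424.358 = 23385.1572 million.

K23385 million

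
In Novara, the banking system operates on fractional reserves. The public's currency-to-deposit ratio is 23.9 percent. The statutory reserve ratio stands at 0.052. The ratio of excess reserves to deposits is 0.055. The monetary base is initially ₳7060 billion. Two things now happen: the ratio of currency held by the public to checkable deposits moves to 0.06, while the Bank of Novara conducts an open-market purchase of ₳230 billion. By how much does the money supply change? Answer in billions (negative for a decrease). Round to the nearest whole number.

Before: m₁ = (1 + 0.239) / (0.052 + 0.055 + 0.239) ≈ 3.58092, MB₁ = 7060, so M₁ = 3.58092 × 7060 = 25281.2952 billion.
After: m₂ = (1 + 0.06) / (0.052 + 0.055 + 0.06) ≈ 6.34731, MB₂ = 7060 + 230 = 7290, so M₂ = 6.34731 × 7290 = 46271.8899 billion.
ΔM = M₂ − M₁ = 46271.8899 − 25281.2952 = 20990.5947 billion.

₳20991 billion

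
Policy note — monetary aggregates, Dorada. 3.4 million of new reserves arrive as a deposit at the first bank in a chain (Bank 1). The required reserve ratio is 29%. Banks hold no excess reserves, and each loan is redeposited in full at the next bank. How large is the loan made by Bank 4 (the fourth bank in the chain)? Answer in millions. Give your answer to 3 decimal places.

Each bank lends a fraction (1 − rr) = 0.7100 of the deposit it receives, so Bank 4 receives 3.4·0.7100^3 and lends 3.4·0.7100^4 ≈ 0.8640 million.

0.864 million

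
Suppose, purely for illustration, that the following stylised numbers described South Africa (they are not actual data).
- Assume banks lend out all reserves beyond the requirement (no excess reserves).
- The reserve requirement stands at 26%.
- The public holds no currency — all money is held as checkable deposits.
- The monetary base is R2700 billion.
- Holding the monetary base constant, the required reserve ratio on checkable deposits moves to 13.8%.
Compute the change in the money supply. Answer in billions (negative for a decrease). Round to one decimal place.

R9180.6 billion

Initially m₁ = 1 / (0.26) ≈ 3.846154, so M₁ = 3.846154 × 2700 = 10384.6158 billion.
After the change m₂ = 1 / (0.138) ≈ 7.246377, so M₂ = 7.246377 × 2700 = 19565.2179 billion.
ΔM = M₂ − M₁ = 19565.2179 − 10384.6158 = 9180.6021 billion.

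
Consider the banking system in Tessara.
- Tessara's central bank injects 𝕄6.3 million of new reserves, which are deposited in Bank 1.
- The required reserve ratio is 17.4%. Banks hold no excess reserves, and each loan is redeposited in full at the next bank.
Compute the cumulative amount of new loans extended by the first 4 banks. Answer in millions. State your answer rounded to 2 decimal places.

𝕄15.99 million

Bank i lends (1 − rr)^i of the original deposit: Bank 1 lends 6.3·0.8260 = 5.2038, Bank 2 lends 6.3·0.8260² ≈ 4.2983, and so on.
Summing a geometric series: total = 6.3·[0.8260·(1 − 0.8260^4) / (1 − 0.8260)] ≈ 15.9852 million.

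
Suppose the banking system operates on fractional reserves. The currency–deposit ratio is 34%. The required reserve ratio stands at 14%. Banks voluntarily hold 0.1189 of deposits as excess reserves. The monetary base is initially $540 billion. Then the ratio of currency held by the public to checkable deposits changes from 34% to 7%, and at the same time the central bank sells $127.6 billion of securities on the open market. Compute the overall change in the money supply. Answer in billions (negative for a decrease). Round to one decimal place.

$133.4 billion

Before: m₁ = (1 + 0.34) / (0.14 + 0.1189 + 0.34) ≈ 2.23744, MB₁ = 540, so M₁ = 2.23744 × 540 = 1208.2176 billion.
After: m₂ = (1 + 0.07) / (0.14 + 0.1189 + 0.07) ≈ 3.25327, MB₂ = 540 − 127.6 = 412.4, so M₂ = 3.25327 × 412.4 ≈ 1341.6485 billion.
ΔM = M₂ − M₁ = 1341.6485 − 1208.2176 = 133.4309 billion.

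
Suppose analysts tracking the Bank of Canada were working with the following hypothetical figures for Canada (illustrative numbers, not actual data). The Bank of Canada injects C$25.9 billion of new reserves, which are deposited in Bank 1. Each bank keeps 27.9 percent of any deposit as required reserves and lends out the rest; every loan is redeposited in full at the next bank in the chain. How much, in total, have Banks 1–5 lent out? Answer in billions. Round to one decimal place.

Bank i lends (1 − rr)^i of the original deposit: Bank 1 lends 25.9·0.7210 = 18.6739, Bank 2 lends 25.9·0.7210² ≈ 13.4639, and so on.
Summing a geometric series: total = 25.9·[0.7210·(1 − 0.7210^5) / (1 − 0.7210)] ≈ 53.8907 billion.

C$53.9 billion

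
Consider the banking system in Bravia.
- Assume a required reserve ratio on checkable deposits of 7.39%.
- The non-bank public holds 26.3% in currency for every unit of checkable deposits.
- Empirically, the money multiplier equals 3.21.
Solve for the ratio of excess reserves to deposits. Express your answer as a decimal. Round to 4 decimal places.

Using m = 3.21. Since m = (1 + c)/(c + rr + e), the denominator satisfies c + rr + e = (1 + c)/m = (1 + 0.263) / 3.21 ≈ 0.393458.
With c = 0.263 and rr = 0.0739, the ratio of excess reserves to deposits is 0.393458 − 0.263 − 0.0739 = 0.056558.

0.0566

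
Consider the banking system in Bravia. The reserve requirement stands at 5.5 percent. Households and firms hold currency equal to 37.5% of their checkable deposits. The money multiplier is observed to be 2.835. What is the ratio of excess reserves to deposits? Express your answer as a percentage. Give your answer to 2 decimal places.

Using m = 2.835. Since m = (1 + c)/(c + rr + e), the denominator satisfies c + rr + e = (1 + c)/m = (1 + 0.375) / 2.835 ≈ 0.485009.
With c = 0.375 and rr = 0.055, the ratio of excess reserves to deposits is 0.485009 − 0.375 − 0.055 = 0.055009.

5.50%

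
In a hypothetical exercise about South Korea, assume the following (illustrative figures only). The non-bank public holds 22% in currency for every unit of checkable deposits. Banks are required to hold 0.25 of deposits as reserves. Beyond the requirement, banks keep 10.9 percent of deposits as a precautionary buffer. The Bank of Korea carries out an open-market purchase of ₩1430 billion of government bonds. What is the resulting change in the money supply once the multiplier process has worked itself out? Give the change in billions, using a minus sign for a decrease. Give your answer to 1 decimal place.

₩3013.1 billion

The money multiplier is m = (1 + c) / (rr + e + c) = (1 + 0.22) / (0.25 + 0.109 + 0.22) ≈ 2.107081.
The purchase adds 1430 billion of base, so ΔM = m × ΔMB = 2.107081 × (+1430) ≈ 3013.1258 billion.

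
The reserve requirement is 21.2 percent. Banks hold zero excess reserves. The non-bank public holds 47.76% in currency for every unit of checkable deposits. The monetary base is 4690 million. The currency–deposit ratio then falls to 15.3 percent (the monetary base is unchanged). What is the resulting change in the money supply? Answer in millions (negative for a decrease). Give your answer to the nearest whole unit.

Initially m₁ = (1 + 0.4776) / (0.212 + 0.4776) ≈ 2.14269, so M₁ = 2.14269 × 4690 = 10049.2161 million.
After the change m₂ = (1 + 0.153) / (0.212 + 0.153) ≈ 3.15890, so M₂ = 3.15890 × 4690 = 14815.241 million.
ΔM = M₂ − M₁ = 14815.241 − 10049.2161 = 4766.0249 million.

4766 million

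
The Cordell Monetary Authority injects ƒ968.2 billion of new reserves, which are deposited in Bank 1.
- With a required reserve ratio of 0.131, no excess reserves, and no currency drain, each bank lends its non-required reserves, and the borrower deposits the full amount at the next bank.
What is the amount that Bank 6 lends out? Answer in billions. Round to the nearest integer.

Each bank lends a fraction (1 − rr) = 0.8690 of the deposit it receives, so Bank 6 receives 968.2·0.8690^5 and lends 968.2·0.8690^6 ≈ 416.9498 billion.

ƒ417 billion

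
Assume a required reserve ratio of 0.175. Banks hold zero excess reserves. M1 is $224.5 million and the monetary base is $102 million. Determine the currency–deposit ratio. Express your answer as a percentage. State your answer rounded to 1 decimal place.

51.2%

Using m = M/MB = 224.5/102 ≈ 2.200980. From m = (1 + c)/(c + rr + e), rearranging gives 1 + c = m·(c + rr + e), so c·(1 − m) = m·(rr + e) − 1.
Hence c = [m·(rr + e) − 1]/(1 − m) = [2.200980 × (0.175 + 0) − 1] / (1 − 2.200980) = 0.511939.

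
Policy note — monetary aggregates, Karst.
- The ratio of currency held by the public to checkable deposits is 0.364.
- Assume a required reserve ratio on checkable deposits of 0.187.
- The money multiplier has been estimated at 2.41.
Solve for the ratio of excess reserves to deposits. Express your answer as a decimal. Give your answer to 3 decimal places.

0.015

Using m = 2.41. Since m = (1 + c)/(c + rr + e), the denominator satisfies c + rr + e = (1 + c)/m = (1 + 0.364) / 2.41 ≈ 0.565975.
With c = 0.364 and rr = 0.187, the ratio of excess reserves to deposits is 0.565975 − 0.364 − 0.187 = 0.014975.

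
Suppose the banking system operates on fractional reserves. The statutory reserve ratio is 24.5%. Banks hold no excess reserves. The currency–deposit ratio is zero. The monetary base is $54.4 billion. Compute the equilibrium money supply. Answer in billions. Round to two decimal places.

With no currency drain or excess reserves, the money multiplier is m = 1/rr = 1/0.245 ≈ 4.08163.
Money supply M = m × MB = 4.08163 × 54.4 ≈ 222.0407 billion.

$222.04 billion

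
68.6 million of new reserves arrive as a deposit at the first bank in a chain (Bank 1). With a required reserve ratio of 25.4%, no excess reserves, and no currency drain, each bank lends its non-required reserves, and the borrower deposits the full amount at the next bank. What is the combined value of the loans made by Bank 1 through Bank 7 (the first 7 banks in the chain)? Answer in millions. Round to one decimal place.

175.6 million

Bank i lends (1 − rr)^i of the original deposit: Bank 1 lends 68.6·0.7460 = 51.1756, Bank 2 lends 68.6·0.7460² ≈ 38.1770, and so on.
Summing a geometric series: total = 68.6·[0.7460·(1 − 0.7460^7) / (1 − 0.7460)] ≈ 175.5727 million.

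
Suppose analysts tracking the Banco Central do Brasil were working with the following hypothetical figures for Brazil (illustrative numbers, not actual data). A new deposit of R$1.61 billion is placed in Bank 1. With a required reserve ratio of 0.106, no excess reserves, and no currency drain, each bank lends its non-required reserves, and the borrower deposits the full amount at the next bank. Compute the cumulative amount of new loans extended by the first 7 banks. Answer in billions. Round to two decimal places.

Bank i lends (1 − rr)^i of the original deposit: Bank 1 lends 1.61·0.8940 ≈ 1.4393, Bank 2 lends 1.61·0.8940² ≈ 1.2868, and so on.
Summing a geometric series: total = 1.61·[0.8940·(1 − 0.8940^7) / (1 − 0.8940)] ≈ 7.3811 billion.

R$7.38 billion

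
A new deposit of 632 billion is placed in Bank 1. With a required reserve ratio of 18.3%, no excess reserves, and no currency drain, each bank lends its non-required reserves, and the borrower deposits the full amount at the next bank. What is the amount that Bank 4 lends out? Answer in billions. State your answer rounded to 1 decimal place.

281.6 billion

Each bank lends a fraction (1 − rr) = 0.8170 of the deposit it receives, so Bank 4 receives 632·0.8170^3 and lends 632·0.8170^4 ≈ 281.5823 billion.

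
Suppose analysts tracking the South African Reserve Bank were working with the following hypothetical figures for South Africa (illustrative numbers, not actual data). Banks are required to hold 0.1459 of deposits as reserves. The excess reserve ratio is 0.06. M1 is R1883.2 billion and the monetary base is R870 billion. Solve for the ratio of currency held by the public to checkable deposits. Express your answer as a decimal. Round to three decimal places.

Using m = M/MB = 1883.2/870 ≈ 2.164598. From m = (1 + c)/(c + rr + e), rearranging gives 1 + c = m·(c + rr + e), so c·(1 − m) = m·(rr + e) − 1.
Hence c = [m·(rr + e) − 1]/(1 − m) = [2.164598 × (0.1459 + 0.06) − 1] / (1 − 2.164598) ≈ 0.475966.

0.476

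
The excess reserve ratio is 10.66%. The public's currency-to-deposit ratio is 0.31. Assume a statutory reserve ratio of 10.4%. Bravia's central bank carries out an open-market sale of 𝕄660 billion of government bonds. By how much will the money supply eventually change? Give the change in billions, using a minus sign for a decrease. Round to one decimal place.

-1660.8 billion

The money multiplier is m = (1 + c) / (rr + e + c) = (1 + 0.31) / (0.104 + 0.1066 + 0.31) ≈ 2.51633.
The sale removes 660 billion of base, so ΔM = m × ΔMB = 2.51633 × (−660) = -1660.7778 billion.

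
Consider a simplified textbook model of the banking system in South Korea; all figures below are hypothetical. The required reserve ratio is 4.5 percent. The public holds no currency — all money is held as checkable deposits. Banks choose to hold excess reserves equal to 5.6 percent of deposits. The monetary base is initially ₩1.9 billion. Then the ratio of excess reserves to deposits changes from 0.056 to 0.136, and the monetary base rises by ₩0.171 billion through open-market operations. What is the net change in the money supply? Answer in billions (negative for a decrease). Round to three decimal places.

Before: m₁ = 1 / (0.045 + 0.056) ≈ 9.90099, MB₁ = 1.9, so M₁ = 9.90099 × 1.9 ≈ 18.8119 billion.
After: m₂ = 1 / (0.045 + 0.136) ≈ 5.52486, MB₂ = 1.9 + 0.171 = 2.071, so M₂ = 5.52486 × 2.071 ≈ 11.442 billion.
ΔM = M₂ − M₁ = 11.442 − 18.8119 = -7.3699 billion.

-7.370 billion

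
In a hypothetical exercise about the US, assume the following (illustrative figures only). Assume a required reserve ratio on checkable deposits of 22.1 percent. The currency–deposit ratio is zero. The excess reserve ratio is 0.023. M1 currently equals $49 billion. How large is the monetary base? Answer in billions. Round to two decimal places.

The money multiplier is m = 1 / (rr + e) = 1 / (0.221 + 0.023) ≈ 4.09836.
MB = M / m = 49 / 4.09836 ≈ 11.956 billion.

$11.96 billion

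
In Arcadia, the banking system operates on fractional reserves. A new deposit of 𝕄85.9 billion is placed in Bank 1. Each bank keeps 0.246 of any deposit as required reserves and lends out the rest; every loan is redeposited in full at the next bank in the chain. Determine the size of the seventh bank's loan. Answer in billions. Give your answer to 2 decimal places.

Each bank lends a fraction (1 − rr) = 0.7540 of the deposit it receives, so Bank 7 receives 85.9·0.7540^6 and lends 85.9·0.7540^7 ≈ 11.9013 billion.

𝕄11.90 billion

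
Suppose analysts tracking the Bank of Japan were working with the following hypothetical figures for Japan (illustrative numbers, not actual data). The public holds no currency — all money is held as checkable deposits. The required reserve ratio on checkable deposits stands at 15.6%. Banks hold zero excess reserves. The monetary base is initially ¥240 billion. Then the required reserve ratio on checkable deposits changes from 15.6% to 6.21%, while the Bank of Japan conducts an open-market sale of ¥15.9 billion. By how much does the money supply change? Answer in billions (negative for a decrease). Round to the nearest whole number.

¥2070 billion

Before: m₁ = 1 / (0.156) ≈ 6.4103, MB₁ = 240, so M₁ = 6.4103 × 240 = 1538.472 billion.
After: m₂ = 1 / (0.0621) ≈ 16.1031, MB₂ = 240 − 15.9 = 224.1, so M₂ = 16.1031 × 224.1 ≈ 3608.7047 billion.
ΔM = M₂ − M₁ = 3608.7047 − 1538.472 = 2070.2327 billion.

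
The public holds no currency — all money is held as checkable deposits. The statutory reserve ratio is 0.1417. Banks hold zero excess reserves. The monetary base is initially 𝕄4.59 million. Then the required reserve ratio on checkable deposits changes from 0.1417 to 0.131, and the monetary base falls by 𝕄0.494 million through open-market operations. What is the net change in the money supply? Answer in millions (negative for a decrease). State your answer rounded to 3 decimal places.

Before: m₁ = 1 / (0.1417) ≈ 7.05716, MB₁ = 4.59, so M₁ = 7.05716 × 4.59 ≈ 32.3924 million.
After: m₂ = 1 / (0.131) ≈ 7.63359, MB₂ = 4.59 − 0.494 = 4.096, so M₂ = 7.63359 × 4.096 ≈ 31.2672 million.
ΔM = M₂ − M₁ = 31.2672 − 32.3924 = -1.1252 million.

-1.125 million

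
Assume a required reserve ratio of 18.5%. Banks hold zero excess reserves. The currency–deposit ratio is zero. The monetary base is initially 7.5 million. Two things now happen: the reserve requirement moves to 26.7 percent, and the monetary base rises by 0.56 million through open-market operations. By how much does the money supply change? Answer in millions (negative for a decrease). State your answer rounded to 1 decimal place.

-10.4 million

Before: m₁ = 1 / (0.185) ≈ 5.4054, MB₁ = 7.5, so M₁ = 5.4054 × 7.5 = 40.5405 million.
After: m₂ = 1 / (0.267) ≈ 3.7453, MB₂ = 7.5 + 0.56 = 8.06, so M₂ = 3.7453 × 8.06 ≈ 30.1871 million.
ΔM = M₂ − M₁ = 30.1871 − 40.5405 = -10.3534 million.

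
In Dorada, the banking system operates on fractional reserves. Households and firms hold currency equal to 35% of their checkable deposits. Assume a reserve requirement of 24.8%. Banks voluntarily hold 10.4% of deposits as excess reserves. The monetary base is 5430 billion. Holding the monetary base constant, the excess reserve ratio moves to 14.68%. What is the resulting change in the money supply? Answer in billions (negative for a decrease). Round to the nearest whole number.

-600 billion

Initially m₁ = (1 + 0.35) / (0.248 + 0.104 + 0.35) ≈ 1.92308, so M₁ = 1.92308 × 5430 = 10442.3244 billion.
After the change m₂ = (1 + 0.35) / (0.248 + 0.1468 + 0.35) ≈ 1.81257, so M₂ = 1.81257 × 5430 = 9842.2551 billion.
ΔM = M₂ − M₁ = 9842.2551 − 10442.3244 = -600.0693 billion.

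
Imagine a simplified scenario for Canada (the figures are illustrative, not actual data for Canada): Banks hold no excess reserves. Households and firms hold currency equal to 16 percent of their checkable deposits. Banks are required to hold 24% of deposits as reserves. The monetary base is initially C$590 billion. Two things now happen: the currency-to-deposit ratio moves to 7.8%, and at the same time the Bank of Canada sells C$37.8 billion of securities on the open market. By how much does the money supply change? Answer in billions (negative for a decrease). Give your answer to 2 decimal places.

Before: m₁ = (1 + 0.16) / (0.24 + 0.16) = 2.9, MB₁ = 590, so M₁ = 2.9 × 590 = 1711 billion.
After: m₂ = (1 + 0.078) / (0.24 + 0.078) ≈ 3.389937, MB₂ = 590 − 37.8 = 552.2, so M₂ = 3.389937 × 552.2 ≈ 1871.9232 billion.
ΔM = M₂ − M₁ = 1871.9232 − 1711 = 160.9232 billion.

C$160.92 billion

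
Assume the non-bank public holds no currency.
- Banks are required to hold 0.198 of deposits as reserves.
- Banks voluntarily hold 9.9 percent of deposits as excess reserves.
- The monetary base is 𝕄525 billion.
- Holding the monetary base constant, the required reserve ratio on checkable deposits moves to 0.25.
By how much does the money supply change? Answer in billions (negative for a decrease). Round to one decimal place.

-263.4 billion

Initially m₁ = 1 / (0.198 + 0.099) ≈ 3.36700, so M₁ = 3.36700 × 525 = 1767.675 billion.
After the change m₂ = 1 / (0.25 + 0.099) ≈ 2.86533, so M₂ = 2.86533 × 525 ≈ 1504.2983 billion.
ΔM = M₂ − M₁ = 1504.2983 − 1767.675 = -263.3767 billion.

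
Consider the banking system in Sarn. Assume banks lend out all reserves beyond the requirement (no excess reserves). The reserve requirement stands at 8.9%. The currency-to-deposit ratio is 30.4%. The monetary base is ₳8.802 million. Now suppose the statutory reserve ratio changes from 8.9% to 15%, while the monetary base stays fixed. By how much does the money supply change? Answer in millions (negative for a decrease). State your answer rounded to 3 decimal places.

-3.924 million

Initially m₁ = (1 + 0.304) / (0.089 + 0.304) ≈ 3.31807, so M₁ = 3.31807 × 8.802 ≈ 29.2057 million.
After the change m₂ = (1 + 0.304) / (0.15 + 0.304) ≈ 2.87225, so M₂ = 2.87225 × 8.802 ≈ 25.2815 million.
ΔM = M₂ − M₁ = 25.2815 − 29.2057 = -3.9242 million.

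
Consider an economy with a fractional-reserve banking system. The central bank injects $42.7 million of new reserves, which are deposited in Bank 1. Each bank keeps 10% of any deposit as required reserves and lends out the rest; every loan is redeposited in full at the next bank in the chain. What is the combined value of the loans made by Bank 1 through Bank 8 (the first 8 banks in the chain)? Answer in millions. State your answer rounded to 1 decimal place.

$218.9 million

Bank i lends (1 − rr)^i of the original deposit: Bank 1 lends 42.7·0.9000 = 38.4300, Bank 2 lends 42.7·0.9000² = 34.5870, and so on.
Summing a geometric series: total = 42.7·[0.9000·(1 − 0.9000^8) / (1 − 0.9000)] ≈ 218.8715 million.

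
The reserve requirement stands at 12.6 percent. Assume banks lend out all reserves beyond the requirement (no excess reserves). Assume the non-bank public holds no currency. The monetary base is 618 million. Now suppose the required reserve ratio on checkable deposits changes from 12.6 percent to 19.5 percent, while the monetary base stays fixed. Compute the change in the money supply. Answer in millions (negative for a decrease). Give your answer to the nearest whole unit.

Initially m₁ = 1 / (0.126) ≈ 7.9365, so M₁ = 7.9365 × 618 = 4904.757 million.
After the change m₂ = 1 / (0.195) ≈ 5.1282, so M₂ = 5.1282 × 618 = 3169.2276 million.
ΔM = M₂ − M₁ = 3169.2276 − 4904.757 = -1735.5294 million.

-1736 million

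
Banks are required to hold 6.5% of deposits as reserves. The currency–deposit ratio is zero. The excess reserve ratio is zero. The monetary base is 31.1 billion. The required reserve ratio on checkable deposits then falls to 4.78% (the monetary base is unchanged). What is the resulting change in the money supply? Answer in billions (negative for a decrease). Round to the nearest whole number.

172 billion

Initially m₁ = 1 / (0.065) ≈ 15.3846, so M₁ = 15.3846 × 31.1 ≈ 478.4611 billion.
After the change m₂ = 1 / (0.0478) ≈ 20.9205, so M₂ = 20.9205 × 31.1 ≈ 650.6276 billion.
ΔM = M₂ − M₁ = 650.6276 − 478.4611 = 172.1665 billion.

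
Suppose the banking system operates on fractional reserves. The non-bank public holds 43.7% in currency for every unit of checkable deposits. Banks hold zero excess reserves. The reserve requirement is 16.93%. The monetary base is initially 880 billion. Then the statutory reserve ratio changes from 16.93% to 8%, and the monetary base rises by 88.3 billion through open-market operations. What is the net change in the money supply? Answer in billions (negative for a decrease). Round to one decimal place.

Before: m₁ = (1 + 0.437) / (0.1693 + 0.437) ≈ 2.37011, MB₁ = 880, so M₁ = 2.37011 × 880 = 2085.6968 billion.
After: m₂ = (1 + 0.437) / (0.08 + 0.437) ≈ 2.77950, MB₂ = 880 + 88.3 = 968.3, so M₂ = 2.77950 × 968.3 ≈ 2691.3899 billion.
ΔM = M₂ − M₁ = 2691.3899 − 2085.6968 = 605.6931 billion.

605.7 billion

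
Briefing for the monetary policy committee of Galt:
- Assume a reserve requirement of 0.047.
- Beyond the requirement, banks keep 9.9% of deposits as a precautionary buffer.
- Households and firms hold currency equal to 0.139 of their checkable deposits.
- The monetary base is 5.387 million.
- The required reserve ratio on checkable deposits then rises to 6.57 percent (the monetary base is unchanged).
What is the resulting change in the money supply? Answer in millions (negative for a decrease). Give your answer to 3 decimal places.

Initially m₁ = (1 + 0.139) / (0.047 + 0.099 + 0.139) ≈ 3.99649, so M₁ = 3.99649 × 5.387 ≈ 21.5291 million.
After the change m₂ = (1 + 0.139) / (0.0657 + 0.099 + 0.139) ≈ 3.75041, so M₂ = 3.75041 × 5.387 ≈ 20.2035 million.
ΔM = M₂ − M₁ = 20.2035 − 21.5291 = -1.3256 million.

-1.326 million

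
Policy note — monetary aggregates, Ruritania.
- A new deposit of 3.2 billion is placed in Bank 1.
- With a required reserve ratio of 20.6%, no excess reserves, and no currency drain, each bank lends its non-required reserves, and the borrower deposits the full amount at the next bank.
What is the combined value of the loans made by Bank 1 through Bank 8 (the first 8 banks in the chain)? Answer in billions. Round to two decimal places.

Bank i lends (1 − rr)^i of the original deposit: Bank 1 lends 3.2·0.7940 = 2.5408, Bank 2 lends 3.2·0.7940² ≈ 2.0174, and so on.
Summing a geometric series: total = 3.2·[0.7940·(1 − 0.7940^8) / (1 − 0.7940)] ≈ 10.3856 billion.

10.39 billion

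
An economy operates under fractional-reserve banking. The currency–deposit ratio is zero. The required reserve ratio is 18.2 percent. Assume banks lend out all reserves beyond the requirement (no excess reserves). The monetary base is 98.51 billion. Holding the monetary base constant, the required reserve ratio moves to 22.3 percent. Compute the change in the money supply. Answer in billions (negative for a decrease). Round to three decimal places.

Initially m₁ = 1 / (0.182) ≈ 5.494505, so M₁ = 5.494505 × 98.51 ≈ 541.2637 billion.
After the change m₂ = 1 / (0.223) ≈ 4.484305, so M₂ = 4.484305 × 98.51 ≈ 441.7489 billion.
ΔM = M₂ − M₁ = 441.7489 − 541.2637 = -99.5148 billion.

-99.515 billion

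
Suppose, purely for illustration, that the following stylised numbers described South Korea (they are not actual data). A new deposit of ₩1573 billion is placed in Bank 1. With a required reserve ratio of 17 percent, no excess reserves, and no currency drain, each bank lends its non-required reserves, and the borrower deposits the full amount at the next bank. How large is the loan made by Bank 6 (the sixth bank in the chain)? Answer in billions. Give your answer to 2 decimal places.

Each bank lends a fraction (1 − rr) = 0.8300 of the deposit it receives, so Bank 6 receives 1573·0.8300^5 and lends 1573·0.8300^6 ≈ 514.2772 billion.

₩514.28 billion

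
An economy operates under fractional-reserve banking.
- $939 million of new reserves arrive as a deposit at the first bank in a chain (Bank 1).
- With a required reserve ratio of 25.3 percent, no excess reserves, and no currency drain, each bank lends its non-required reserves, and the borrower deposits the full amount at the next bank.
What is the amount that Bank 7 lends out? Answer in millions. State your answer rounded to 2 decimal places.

Each bank lends a fraction (1 − rr) = 0.7470 of the deposit it receives, so Bank 7 receives 939·0.7470^6 and lends 939·0.7470^7 ≈ 121.8736 million.

$121.87 million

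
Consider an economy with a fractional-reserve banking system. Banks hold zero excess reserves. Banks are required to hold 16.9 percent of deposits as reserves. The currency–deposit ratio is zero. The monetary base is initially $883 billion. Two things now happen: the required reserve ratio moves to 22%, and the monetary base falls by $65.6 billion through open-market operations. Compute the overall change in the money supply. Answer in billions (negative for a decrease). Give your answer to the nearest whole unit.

Before: m₁ = 1 / (0.169) ≈ 5.9172, MB₁ = 883, so M₁ = 5.9172 × 883 = 5224.8876 billion.
After: m₂ = 1 / (0.22) ≈ 4.5455, MB₂ = 883 − 65.6 = 817.4, so M₂ = 4.5455 × 817.4 = 3715.4917 billion.
ΔM = M₂ − M₁ = 3715.4917 − 5224.8876 = -1509.3959 billion.

-1509 billion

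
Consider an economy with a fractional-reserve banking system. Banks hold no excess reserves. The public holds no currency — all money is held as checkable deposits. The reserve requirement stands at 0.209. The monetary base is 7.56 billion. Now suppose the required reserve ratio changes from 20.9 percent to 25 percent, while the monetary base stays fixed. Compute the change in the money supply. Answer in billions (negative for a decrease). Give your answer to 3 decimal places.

-5.932 billion

Initially m₁ = 1 / (0.209) ≈ 4.78469, so M₁ = 4.78469 × 7.56 ≈ 36.1723 billion.
After the change m₂ = 1 / (0.25) = 4, so M₂ = 4 × 7.56 = 30.24 billion.
ΔM = M₂ − M₁ = 30.24 − 36.1723 = -5.9323 billion.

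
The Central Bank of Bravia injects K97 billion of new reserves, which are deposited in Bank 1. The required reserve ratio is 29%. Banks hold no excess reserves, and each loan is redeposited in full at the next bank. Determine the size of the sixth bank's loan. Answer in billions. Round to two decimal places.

Each bank lends a fraction (1 − rr) = 0.7100 of the deposit it receives, so Bank 6 receives 97·0.7100^5 and lends 97·0.7100^6 ≈ 12.4257 billion.

K12.43 billion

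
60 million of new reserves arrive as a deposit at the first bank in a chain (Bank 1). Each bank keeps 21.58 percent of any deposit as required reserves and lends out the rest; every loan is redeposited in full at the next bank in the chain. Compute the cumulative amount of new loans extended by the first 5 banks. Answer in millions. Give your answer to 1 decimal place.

Bank i lends (1 − rr)^i of the original deposit: Bank 1 lends 60·0.7842 = 47.0520, Bank 2 lends 60·0.7842² ≈ 36.8982, and so on.
Summing a geometric series: total = 60·[0.7842·(1 − 0.7842^5) / (1 − 0.7842)] ≈ 153.3715 million.

153.4 million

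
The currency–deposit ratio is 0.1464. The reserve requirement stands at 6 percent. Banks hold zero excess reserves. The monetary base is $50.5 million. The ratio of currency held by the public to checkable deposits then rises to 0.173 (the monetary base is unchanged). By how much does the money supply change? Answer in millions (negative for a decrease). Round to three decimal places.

Initially m₁ = (1 + 0.1464) / (0.06 + 0.1464) ≈ 5.554264, so M₁ = 5.554264 × 50.5 ≈ 280.4903 million.
After the change m₂ = (1 + 0.173) / (0.06 + 0.173) ≈ 5.034335, so M₂ = 5.034335 × 50.5 ≈ 254.2339 million.
ΔM = M₂ − M₁ = 254.2339 − 280.4903 = -26.2564 million.

-26.256 million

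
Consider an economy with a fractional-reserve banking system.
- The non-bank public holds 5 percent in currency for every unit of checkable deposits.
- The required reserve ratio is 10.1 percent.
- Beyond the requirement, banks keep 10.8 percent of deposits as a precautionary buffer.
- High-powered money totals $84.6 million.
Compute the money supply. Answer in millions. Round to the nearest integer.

$343 million

The money multiplier is m = (1 + c) / (rr + e + c) = (1 + 0.05) / (0.101 + 0.108 + 0.05) ≈ 4.0541.
So M = m × MB = 4.0541 × 84.6 ≈ 342.9769 million.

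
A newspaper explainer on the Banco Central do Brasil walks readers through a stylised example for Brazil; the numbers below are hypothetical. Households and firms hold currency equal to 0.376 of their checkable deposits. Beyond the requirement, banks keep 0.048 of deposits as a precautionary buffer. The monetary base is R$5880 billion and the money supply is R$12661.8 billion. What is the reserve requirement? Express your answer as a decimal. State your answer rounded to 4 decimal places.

0.2150

Using m = M/MB = 12661.8/5880 ≈ 2.153367. Since m = (1 + c)/(c + rr + e), the denominator satisfies c + rr + e = (1 + c)/m = (1 + 0.376) / 2.153367 ≈ 0.638999.
With c = 0.376 and e = 0.048, the reserve requirement is 0.638999 − 0.376 − 0.048 = 0.214999.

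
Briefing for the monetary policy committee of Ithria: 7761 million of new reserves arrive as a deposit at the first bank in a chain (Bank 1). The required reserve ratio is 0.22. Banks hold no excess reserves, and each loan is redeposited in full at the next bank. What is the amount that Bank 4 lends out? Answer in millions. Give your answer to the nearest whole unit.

Each bank lends a fraction (1 − rr) = 0.7800 of the deposit it receives, so Bank 4 receives 7761·0.7800^3 and lends 7761·0.7800^4 ≈ 2872.7385 million.

2873 million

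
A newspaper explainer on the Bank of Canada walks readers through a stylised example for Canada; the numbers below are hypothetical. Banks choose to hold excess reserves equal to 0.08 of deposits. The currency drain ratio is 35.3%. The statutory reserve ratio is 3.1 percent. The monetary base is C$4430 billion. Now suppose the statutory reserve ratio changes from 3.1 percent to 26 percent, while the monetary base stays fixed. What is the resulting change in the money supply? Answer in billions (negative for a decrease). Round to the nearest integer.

Initially m₁ = (1 + 0.353) / (0.031 + 0.08 + 0.353) ≈ 2.91595, so M₁ = 2.91595 × 4430 = 12917.6585 billion.
After the change m₂ = (1 + 0.353) / (0.26 + 0.08 + 0.353) ≈ 1.95238, so M₂ = 1.95238 × 4430 = 8649.0434 billion.
ΔM = M₂ − M₁ = 8649.0434 − 12917.6585 = -4268.6151 billion.

-4269 billion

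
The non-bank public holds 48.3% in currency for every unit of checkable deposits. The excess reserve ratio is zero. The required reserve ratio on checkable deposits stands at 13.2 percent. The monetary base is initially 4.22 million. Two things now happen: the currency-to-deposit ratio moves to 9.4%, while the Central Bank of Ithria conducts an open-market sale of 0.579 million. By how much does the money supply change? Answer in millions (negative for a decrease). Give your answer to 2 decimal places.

Before: m₁ = (1 + 0.483) / (0.132 + 0.483) ≈ 2.4114, MB₁ = 4.22, so M₁ = 2.4114 × 4.22 ≈ 10.1761 million.
After: m₂ = (1 + 0.094) / (0.132 + 0.094) ≈ 4.8407, MB₂ = 4.22 − 0.579 = 3.641, so M₂ = 4.8407 × 3.641 ≈ 17.625 million.
ΔM = M₂ − M₁ = 17.625 − 10.1761 = 7.4489 million.

7.45 million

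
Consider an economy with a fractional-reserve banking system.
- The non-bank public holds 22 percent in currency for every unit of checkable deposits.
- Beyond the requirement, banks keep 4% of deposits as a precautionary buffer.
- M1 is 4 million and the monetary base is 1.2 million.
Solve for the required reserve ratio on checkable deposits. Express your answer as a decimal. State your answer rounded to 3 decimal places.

0.106

Using m = M/MB = 4/1.2 ≈ 3.333333. Since m = (1 + c)/(c + rr + e), the denominator satisfies c + rr + e = (1 + c)/m = (1 + 0.22) / 3.333333 ≈ 0.366000.
With c = 0.22 and e = 0.04, the required reserve ratio on checkable deposits is 0.366000 − 0.22 − 0.04 = 0.106.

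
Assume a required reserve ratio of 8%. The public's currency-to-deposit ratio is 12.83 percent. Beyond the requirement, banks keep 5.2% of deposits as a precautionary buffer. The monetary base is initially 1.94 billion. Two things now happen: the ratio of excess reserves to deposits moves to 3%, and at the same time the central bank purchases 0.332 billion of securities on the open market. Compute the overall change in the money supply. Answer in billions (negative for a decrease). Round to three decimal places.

Before: m₁ = (1 + 0.1283) / (0.08 + 0.052 + 0.1283) ≈ 4.33461, MB₁ = 1.94, so M₁ = 4.33461 × 1.94 ≈ 8.4091 billion.
After: m₂ = (1 + 0.1283) / (0.08 + 0.03 + 0.1283) ≈ 4.73479, MB₂ = 1.94 + 0.332 = 2.272, so M₂ = 4.73479 × 2.272 ≈ 10.7574 billion.
ΔM = M₂ − M₁ = 10.7574 − 8.4091 = 2.3483 billion.

2.348 billion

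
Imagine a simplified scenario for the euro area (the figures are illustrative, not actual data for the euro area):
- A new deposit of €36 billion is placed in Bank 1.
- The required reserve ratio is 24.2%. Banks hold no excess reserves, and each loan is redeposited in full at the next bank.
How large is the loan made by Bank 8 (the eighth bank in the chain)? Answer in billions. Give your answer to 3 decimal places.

€3.923 billion

Each bank lends a fraction (1 − rr) = 0.7580 of the deposit it receives, so Bank 8 receives 36·0.7580^7 and lends 36·0.7580^8 ≈ 3.9233 billion.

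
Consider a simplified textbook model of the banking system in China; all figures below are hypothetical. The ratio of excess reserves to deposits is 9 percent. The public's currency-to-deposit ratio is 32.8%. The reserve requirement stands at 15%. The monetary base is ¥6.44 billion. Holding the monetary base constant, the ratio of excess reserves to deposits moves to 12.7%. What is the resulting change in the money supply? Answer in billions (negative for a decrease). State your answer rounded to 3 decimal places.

Initially m₁ = (1 + 0.328) / (0.15 + 0.09 + 0.328) ≈ 2.33803, so M₁ = 2.33803 × 6.44 ≈ 15.0569 billion.
After the change m₂ = (1 + 0.328) / (0.15 + 0.127 + 0.328) ≈ 2.19504, so M₂ = 2.19504 × 6.44 ≈ 14.1361 billion.
ΔM = M₂ − M₁ = 14.1361 − 15.0569 = -0.9208 billion.

-0.921 billion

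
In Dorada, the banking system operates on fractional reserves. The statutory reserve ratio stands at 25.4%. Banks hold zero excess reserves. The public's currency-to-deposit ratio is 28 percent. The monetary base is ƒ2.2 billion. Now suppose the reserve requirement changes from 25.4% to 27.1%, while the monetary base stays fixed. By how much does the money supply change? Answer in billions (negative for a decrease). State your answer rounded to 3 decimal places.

Initially m₁ = (1 + 0.28) / (0.254 + 0.28) ≈ 2.39700, so M₁ = 2.39700 × 2.2 = 5.2734 billion.
After the change m₂ = (1 + 0.28) / (0.271 + 0.28) ≈ 2.32305, so M₂ = 2.32305 × 2.2 ≈ 5.1107 billion.
ΔM = M₂ − M₁ = 5.1107 − 5.2734 = -0.1627 billion.

-0.163 billion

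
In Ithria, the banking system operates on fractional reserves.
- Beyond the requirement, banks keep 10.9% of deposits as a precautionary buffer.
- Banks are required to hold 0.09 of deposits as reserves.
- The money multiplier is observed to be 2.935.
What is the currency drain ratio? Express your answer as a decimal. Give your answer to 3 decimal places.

0.215

Using m = 2.935. From m = (1 + c)/(c + rr + e), rearranging gives 1 + c = m·(c + rr + e), so c·(1 − m) = m·(rr + e) − 1.
Hence c = [m·(rr + e) − 1]/(1 − m) = [2.935 × (0.09 + 0.109) − 1] / (1 − 2.935) ≈ 0.214953.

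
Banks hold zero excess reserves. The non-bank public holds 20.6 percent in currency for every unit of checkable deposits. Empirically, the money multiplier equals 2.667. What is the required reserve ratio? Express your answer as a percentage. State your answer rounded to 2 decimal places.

Using m = 2.667. Since m = (1 + c)/(c + rr + e), the denominator satisfies c + rr + e = (1 + c)/m = (1 + 0.206) / 2.667 ≈ 0.452193.
With c = 0.206 and e = 0, the required reserve ratio is 0.452193 − 0.206 − 0 = 0.246193.

24.62%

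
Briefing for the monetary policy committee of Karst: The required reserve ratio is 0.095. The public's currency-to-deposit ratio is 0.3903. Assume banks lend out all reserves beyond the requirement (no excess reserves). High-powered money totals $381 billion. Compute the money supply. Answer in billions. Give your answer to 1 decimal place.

The money multiplier is m = (1 + c) / (rr + c) = (1 + 0.3903) / (0.095 + 0.3903) ≈ 2.86483.
So M = m × MB = 2.86483 × 381 ≈ 1091.5002 billion.

$1091.5 billion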